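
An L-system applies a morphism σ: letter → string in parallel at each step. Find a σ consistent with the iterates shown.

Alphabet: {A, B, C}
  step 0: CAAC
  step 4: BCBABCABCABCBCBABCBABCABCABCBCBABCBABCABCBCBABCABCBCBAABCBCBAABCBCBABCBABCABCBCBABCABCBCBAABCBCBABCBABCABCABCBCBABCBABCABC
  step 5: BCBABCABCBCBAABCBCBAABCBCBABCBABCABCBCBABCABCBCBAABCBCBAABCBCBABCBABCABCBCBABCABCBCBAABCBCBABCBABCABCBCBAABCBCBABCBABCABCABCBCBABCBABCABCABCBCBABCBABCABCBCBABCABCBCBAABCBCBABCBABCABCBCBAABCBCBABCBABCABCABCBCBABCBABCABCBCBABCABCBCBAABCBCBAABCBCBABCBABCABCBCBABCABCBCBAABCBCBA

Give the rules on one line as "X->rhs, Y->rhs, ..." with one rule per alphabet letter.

A->ABC, B->BC, C->BA

  step 4 ⇒ step 5: BCBABCABCABCBCBABCBABCABCABCBCBABCBABCABCBCBABCABCBCBAABCBCBAABCBCBABCBABCABCBCBABCABCBCBAABCBCBABCBABCABCABCBCBABCBABCABC ⇒ BC·BA·BC·ABC·BC·BA·ABC·BC·BA·ABC·BC·BA·BC·BA·BC·ABC·BC·BA·BC·ABC·BC·BA·ABC·BC·BA·ABC·BC·BA·BC·BA·BC·ABC·BC·BA·BC·ABC·BC·BA·ABC·BC·BA·BC·BA·BC·ABC·BC·BA·ABC·BC·BA·BC·BA·BC·ABC·ABC·BC·BA·BC·BA·BC·ABC·ABC·BC·BA·BC·BA·BC·ABC·BC·BA·BC·ABC·BC·BA·ABC·BC·BA·BC·BA·BC·ABC·BC·BA·ABC·BC·BA·BC·BA·BC·ABC·ABC·BC·BA·BC·BA·BC·ABC·BC·BA·BC·ABC·BC·BA·ABC·BC·BA·ABC·BC·BA·BC·BA·BC·ABC·BC·BA·BC·ABC·BC·BA·ABC·BC·BA
    A ↦ ABC
    B ↦ BC
    C ↦ BA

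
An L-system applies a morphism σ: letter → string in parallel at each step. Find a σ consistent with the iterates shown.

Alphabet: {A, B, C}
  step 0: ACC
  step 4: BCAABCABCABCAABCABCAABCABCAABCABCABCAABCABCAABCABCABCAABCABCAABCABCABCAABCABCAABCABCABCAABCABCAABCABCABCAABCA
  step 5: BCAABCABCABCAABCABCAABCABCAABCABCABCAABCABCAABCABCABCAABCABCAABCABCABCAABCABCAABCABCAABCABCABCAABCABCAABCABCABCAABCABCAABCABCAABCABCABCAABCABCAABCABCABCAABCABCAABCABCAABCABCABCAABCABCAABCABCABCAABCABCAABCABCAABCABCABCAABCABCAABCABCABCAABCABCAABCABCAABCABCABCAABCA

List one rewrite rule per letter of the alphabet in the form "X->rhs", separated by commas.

A->BCA, B->BC, C->AA

  step 4 ⇒ step 5: BCAABCABCABCAABCABCAABCABCAABCABCABCAABCABCAABCABCABCAABCABCAABCABCABCAABCABCAABCABCABCAABCABCAABCABCABCAABCA ⇒ BC·AA·BCA·BCA·BC·AA·BCA·BC·AA·BCA·BC·AA·BCA·BCA·BC·AA·BCA·BC·AA·BCA·BCA·BC·AA·BCA·BC·AA·BCA·BCA·BC·AA·BCA·BC·AA·BCA·BC·AA·BCA·BCA·BC·AA·BCA·BC·AA·BCA·BCA·BC·AA·BCA·BC·AA·BCA·BC·AA·BCA·BCA·BC·AA·BCA·BC·AA·BCA·BCA·BC·AA·BCA·BC·AA·BCA·BC·AA·BCA·BCA·BC·AA·BCA·BC·AA·BCA·BCA·BC·AA·BCA·BC·AA·BCA·BC·AA·BCA·BCA·BC·AA·BCA·BC·AA·BCA·BCA·BC·AA·BCA·BC·AA·BCA·BC·AA·BCA·BCA·BC·AA·BCA
    A ↦ BCA
    B ↦ BC
    C ↦ AA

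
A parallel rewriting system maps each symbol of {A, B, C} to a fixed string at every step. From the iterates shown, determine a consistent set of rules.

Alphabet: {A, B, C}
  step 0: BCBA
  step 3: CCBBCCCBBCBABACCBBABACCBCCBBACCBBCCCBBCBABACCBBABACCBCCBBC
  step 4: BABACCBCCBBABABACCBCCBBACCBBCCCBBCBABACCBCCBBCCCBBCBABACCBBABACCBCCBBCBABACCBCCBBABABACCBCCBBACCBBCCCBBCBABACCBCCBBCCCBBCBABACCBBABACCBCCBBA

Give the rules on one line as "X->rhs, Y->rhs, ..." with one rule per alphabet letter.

A->BC, B->CCB, C->BA

  step 3 ⇒ step 4: CCBBCCCBBCBABACCBBABACCBCCBBACCBBCCCBBCBABACCBBABACCBCCBBC ⇒ BA·BA·CCB·CCB·BA·BA·BA·CCB·CCB·BA·CCB·BC·CCB·BC·BA·BA·CCB·CCB·BC·CCB·BC·BA·BA·CCB·BA·BA·CCB·CCB·BC·BA·BA·CCB·CCB·BA·BA·BA·CCB·CCB·BA·CCB·BC·CCB·BC·BA·BA·CCB·CCB·BC·CCB·BC·BA·BA·CCB·BA·BA·CCB·CCB·BA
    A ↦ BC
    B ↦ CCB
    C ↦ BA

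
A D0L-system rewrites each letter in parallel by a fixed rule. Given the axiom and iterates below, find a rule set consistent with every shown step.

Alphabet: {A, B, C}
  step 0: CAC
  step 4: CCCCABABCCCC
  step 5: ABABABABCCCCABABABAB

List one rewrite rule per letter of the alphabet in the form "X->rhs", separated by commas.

A->C, B->C, C->AB

  step 4 ⇒ step 5: CCCCABABCCCC ⇒ AB·AB·AB·AB·C·C·C·C·AB·AB·AB·AB
    A ↦ C
    B ↦ C
    C ↦ AB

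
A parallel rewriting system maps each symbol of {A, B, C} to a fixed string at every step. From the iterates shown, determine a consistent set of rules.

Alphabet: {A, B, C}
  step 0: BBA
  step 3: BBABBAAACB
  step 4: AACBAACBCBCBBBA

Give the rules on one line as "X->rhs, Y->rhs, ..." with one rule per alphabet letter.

A->CB, B->A, C->BB

  step 3 ⇒ step 4: BBABBAAACB ⇒ A·A·CB·A·A·CB·CB·CB·BB·A
    A ↦ CB
    B ↦ A
    C ↦ BB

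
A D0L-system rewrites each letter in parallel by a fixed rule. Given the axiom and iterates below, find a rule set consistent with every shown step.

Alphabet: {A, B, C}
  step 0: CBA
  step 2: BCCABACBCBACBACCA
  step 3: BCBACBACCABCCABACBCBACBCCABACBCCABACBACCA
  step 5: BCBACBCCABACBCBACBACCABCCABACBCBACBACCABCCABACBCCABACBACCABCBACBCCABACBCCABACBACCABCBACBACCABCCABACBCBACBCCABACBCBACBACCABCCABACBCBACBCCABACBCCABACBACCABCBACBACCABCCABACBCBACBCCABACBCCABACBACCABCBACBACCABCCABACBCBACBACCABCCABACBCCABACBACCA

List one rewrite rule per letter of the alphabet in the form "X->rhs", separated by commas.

  step 2 ⇒ step 3: BCCABACBCBACBACCA ⇒ BC·BAC·BAC·CA·BC·CA·BAC·BC·BAC·BC·CA·BAC·BC·CA·BAC·BAC·CA
    A ↦ CA
    B ↦ BC
    C ↦ BAC

A->CA, B->BC, C->BAC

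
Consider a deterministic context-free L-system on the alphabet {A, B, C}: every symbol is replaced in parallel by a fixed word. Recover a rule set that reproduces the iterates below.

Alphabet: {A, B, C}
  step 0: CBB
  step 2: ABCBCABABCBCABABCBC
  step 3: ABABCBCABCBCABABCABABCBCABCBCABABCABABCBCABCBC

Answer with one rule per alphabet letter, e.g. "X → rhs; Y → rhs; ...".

  step 2 ⇒ step 3: ABCBCABABCBCABABCBC ⇒ AB·ABC·BC·ABC·BC·AB·ABC·AB·ABC·BC·ABC·BC·AB·ABC·AB·ABC·BC·ABC·BC
    A ↦ AB
    B ↦ ABC
    C ↦ BC

A->AB, B->ABC, C->BC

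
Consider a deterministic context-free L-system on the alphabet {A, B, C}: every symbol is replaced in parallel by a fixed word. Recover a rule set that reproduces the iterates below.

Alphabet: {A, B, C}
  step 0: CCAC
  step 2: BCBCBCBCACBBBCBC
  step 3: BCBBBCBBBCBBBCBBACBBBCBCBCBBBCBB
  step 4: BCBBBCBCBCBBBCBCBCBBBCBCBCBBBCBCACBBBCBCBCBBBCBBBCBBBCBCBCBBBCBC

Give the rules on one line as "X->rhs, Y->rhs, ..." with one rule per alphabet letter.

A->AC, B->BC, C->BB

  step 3 ⇒ step 4: BCBBBCBBBCBBBCBBACBBBCBCBCBBBCBB ⇒ BC·BB·BC·BC·BC·BB·BC·BC·BC·BB·BC·BC·BC·BB·BC·BC·AC·BB·BC·BC·BC·BB·BC·BB·BC·BB·BC·BC·BC·BB·BC·BC
    A ↦ AC
    B ↦ BC
    C ↦ BB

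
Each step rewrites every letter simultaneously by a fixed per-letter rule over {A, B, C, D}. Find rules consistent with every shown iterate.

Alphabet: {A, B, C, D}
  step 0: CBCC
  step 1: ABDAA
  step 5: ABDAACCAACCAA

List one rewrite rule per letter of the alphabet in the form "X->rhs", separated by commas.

  step 0 ⇒ step 1: CBCC ⇒ A·BD·A·A
    B ↦ BD
    C ↦ A
    A ↦ C  (constrained at step 1)
    D ↦ AA  (constrained at step 1)

A->C, B->BD, C->A, D->AA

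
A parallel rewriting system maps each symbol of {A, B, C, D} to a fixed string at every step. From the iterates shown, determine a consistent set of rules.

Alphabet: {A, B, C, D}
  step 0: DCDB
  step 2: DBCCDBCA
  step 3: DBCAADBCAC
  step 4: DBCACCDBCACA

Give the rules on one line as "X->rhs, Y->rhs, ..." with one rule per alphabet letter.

A->C, B->C, C->A, D->DB

  step 3 ⇒ step 4: DBCAADBCAC ⇒ DB·C·A·C·C·DB·C·A·C·A
    A ↦ C
    B ↦ C
    C ↦ A
    D ↦ DB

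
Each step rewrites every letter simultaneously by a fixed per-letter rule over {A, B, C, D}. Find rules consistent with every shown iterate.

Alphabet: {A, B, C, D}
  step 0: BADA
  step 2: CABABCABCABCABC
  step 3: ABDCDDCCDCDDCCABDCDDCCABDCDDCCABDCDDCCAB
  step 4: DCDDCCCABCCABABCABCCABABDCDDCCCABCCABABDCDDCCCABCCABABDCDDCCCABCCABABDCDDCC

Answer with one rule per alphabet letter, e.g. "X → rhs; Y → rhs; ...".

A->DCD, B->DCC, C->AB, D->C

  step 3 ⇒ step 4: ABDCDDCCDCDDCCABDCDDCCABDCDDCCABDCDDCCAB ⇒ DCD·DCC·C·AB·C·C·AB·AB·C·AB·C·C·AB·AB·DCD·DCC·C·AB·C·C·AB·AB·DCD·DCC·C·AB·C·C·AB·AB·DCD·DCC·C·AB·C·C·AB·AB·DCD·DCC
    A ↦ DCD
    B ↦ DCC
    C ↦ AB
    D ↦ C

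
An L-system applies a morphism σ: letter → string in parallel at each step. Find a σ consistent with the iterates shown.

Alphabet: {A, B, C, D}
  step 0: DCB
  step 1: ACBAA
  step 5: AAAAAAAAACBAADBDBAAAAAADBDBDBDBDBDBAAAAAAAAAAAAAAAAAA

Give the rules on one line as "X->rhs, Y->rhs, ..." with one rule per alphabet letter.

A->DB, B->AA, C->CB, D->A

  step 0 ⇒ step 1: DCB ⇒ A·CB·AA
    B ↦ AA
    C ↦ CB
    D ↦ A
    A ↦ DB  (constrained at step 1)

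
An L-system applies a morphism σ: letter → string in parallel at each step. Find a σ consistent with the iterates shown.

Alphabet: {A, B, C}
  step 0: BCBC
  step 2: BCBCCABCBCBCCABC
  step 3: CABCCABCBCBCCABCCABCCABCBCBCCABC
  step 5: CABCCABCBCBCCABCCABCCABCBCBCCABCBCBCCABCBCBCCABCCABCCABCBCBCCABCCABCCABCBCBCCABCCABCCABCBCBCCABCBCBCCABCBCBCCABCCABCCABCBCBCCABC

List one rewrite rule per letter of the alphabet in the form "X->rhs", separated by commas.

A->BC, B->CA, C->BC

  step 2 ⇒ step 3: BCBCCABCBCBCCABC ⇒ CA·BC·CA·BC·BC·BC·CA·BC·CA·BC·CA·BC·BC·BC·CA·BC
    A ↦ BC
    B ↦ CA
    C ↦ BC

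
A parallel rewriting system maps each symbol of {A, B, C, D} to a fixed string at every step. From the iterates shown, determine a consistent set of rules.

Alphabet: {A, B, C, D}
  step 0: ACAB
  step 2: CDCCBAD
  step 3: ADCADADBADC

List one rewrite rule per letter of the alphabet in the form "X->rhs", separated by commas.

A->D, B->BA, C->AD, D->C

  step 2 ⇒ step 3: CDCCBAD ⇒ AD·C·AD·AD·BA·D·C
    A ↦ D
    B ↦ BA
    C ↦ AD
    D ↦ C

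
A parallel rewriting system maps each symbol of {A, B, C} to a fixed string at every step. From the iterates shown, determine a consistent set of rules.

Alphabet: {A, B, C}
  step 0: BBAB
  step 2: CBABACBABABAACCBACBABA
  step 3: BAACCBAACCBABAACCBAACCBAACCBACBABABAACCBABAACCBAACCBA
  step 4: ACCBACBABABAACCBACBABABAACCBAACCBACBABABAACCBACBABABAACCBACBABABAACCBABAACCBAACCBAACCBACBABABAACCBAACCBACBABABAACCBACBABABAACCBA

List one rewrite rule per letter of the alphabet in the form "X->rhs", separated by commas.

  step 3 ⇒ step 4: BAACCBAACCBABAACCBAACCBAACCBACBABABAACCBABAACCBAACCBA ⇒ AC·CBA·CBA·BA·BA·AC·CBA·CBA·BA·BA·AC·CBA·AC·CBA·CBA·BA·BA·AC·CBA·CBA·BA·BA·AC·CBA·CBA·BA·BA·AC·CBA·BA·AC·CBA·AC·CBA·AC·CBA·CBA·BA·BA·AC·CBA·AC·CBA·CBA·BA·BA·AC·CBA·CBA·BA·BA·AC·CBA
    A ↦ CBA
    B ↦ AC
    C ↦ BA

A->CBA, B->AC, C->BA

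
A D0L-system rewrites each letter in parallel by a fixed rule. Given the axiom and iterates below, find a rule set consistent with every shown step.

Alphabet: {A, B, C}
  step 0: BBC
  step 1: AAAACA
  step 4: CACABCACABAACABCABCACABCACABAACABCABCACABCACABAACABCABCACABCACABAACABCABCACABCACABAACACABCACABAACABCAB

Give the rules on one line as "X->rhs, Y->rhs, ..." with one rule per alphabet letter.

  step 0 ⇒ step 1: BBC ⇒ AA·AA·CA
    B ↦ AA
    C ↦ CA
    A ↦ CAB  (constrained at step 1)

A->CAB, B->AA, C->CA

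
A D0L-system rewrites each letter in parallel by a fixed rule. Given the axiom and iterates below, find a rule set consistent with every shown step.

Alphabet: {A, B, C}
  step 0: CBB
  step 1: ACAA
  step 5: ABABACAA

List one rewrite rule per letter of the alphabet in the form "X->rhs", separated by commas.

A->B, B->A, C->AC

  step 0 ⇒ step 1: CBB ⇒ AC·A·A
    B ↦ A
    C ↦ AC
    A ↦ B  (constrained at step 1)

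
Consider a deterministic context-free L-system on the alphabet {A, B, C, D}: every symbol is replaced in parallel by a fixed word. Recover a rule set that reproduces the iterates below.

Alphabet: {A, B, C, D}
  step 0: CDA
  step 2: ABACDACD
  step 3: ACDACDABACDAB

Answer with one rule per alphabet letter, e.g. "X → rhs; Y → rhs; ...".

A->AC, B->D, C->D, D->AB

  step 2 ⇒ step 3: ABACDACD ⇒ AC·D·AC·D·AB·AC·D·AB
    A ↦ AC
    B ↦ D
    C ↦ D
    D ↦ AB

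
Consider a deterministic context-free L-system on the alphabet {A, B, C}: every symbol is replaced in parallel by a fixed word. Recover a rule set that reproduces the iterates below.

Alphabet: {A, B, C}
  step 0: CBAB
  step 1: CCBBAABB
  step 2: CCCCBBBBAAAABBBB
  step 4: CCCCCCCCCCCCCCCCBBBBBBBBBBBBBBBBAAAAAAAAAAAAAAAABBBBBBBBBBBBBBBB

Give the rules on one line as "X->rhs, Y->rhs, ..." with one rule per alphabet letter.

  step 1 ⇒ step 2: CCBBAABB ⇒ CC·CC·BB·BB·AA·AA·BB·BB
    A ↦ AA
    B ↦ BB
    C ↦ CC

A->AA, B->BB, C->CC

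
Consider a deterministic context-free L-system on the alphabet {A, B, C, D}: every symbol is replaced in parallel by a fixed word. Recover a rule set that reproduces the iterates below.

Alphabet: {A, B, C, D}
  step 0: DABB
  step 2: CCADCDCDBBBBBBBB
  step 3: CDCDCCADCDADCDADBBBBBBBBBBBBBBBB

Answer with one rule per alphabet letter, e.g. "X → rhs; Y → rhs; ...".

A->CC, B->BB, C->CD, D->AD

  step 2 ⇒ step 3: CCADCDCDBBBBBBBB ⇒ CD·CD·CC·AD·CD·AD·CD·AD·BB·BB·BB·BB·BB·BB·BB·BB
    A ↦ CC
    B ↦ BB
    C ↦ CD
    D ↦ AD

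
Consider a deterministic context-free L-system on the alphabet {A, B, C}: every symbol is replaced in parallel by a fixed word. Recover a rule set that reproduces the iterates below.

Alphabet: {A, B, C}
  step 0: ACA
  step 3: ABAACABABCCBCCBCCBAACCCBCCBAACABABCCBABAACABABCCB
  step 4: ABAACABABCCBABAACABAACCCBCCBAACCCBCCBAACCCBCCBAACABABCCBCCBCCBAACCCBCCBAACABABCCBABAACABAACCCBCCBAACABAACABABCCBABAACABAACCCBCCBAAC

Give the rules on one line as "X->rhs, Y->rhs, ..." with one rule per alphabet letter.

A->AB, B->AAC, C->CCB

  step 3 ⇒ step 4: ABAACABABCCBCCBCCBAACCCBCCBAACABABCCBABAACABABCCB ⇒ AB·AAC·AB·AB·CCB·AB·AAC·AB·AAC·CCB·CCB·AAC·CCB·CCB·AAC·CCB·CCB·AAC·AB·AB·CCB·CCB·CCB·AAC·CCB·CCB·AAC·AB·AB·CCB·AB·AAC·AB·AAC·CCB·CCB·AAC·AB·AAC·AB·AB·CCB·AB·AAC·AB·AAC·CCB·CCB·AAC
    A ↦ AB
    B ↦ AAC
    C ↦ CCB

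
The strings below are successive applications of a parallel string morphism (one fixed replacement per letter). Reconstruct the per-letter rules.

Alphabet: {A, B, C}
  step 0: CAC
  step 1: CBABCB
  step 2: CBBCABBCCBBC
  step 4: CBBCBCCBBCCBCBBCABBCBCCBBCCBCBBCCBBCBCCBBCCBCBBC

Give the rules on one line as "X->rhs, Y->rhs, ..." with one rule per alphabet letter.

A->AB, B->BC, C->CB

  step 1 ⇒ step 2: CBABCB ⇒ CB·BC·AB·BC·CB·BC
    A ↦ AB
    B ↦ BC
    C ↦ CB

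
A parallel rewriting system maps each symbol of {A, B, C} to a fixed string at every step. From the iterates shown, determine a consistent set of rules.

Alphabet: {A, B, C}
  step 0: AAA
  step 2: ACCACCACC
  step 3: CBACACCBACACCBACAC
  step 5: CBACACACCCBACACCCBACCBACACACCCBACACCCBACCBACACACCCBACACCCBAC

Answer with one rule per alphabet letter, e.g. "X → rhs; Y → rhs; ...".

A->CB, B->C, C->AC

  step 2 ⇒ step 3: ACCACCACC ⇒ CB·AC·AC·CB·AC·AC·CB·AC·AC
    A ↦ CB
    C ↦ AC
    B ↦ C  (constrained at step 3)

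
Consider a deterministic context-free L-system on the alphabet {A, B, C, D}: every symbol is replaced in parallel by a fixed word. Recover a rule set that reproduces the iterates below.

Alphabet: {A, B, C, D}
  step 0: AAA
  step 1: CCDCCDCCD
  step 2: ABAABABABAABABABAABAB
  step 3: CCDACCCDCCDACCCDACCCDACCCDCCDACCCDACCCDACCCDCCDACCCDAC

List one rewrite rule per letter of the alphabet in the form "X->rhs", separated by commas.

  step 2 ⇒ step 3: ABAABABABAABABABAABAB ⇒ CCD·AC·CCD·CCD·AC·CCD·AC·CCD·AC·CCD·CCD·AC·CCD·AC·CCD·AC·CCD·CCD·AC·CCD·AC
    A ↦ CCD
    B ↦ AC
  step 1 ⇒ step 2: CCDCCDCCD ⇒ ABA·ABA·B·ABA·ABA·B·ABA·ABA·B
    C ↦ ABA
  step 1 ⇒ step 2: CCDCCDCCD ⇒ ABA·ABA·B·ABA·ABA·B·ABA·ABA·B
    D ↦ B

A->CCD, B->AC, C->ABA, D->B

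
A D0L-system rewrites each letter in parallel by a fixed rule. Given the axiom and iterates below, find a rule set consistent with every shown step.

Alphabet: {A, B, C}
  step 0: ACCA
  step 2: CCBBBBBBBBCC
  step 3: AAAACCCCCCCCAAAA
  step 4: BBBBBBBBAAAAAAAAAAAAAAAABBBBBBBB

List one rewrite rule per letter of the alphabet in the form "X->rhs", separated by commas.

  step 3 ⇒ step 4: AAAACCCCCCCCAAAA ⇒ BB·BB·BB·BB·AA·AA·AA·AA·AA·AA·AA·AA·BB·BB·BB·BB
    A ↦ BB
    C ↦ AA
  step 2 ⇒ step 3: CCBBBBBBBBCC ⇒ AA·AA·C·C·C·C·C·C·C·C·AA·AA
    B ↦ C

A->BB, B->C, C->AA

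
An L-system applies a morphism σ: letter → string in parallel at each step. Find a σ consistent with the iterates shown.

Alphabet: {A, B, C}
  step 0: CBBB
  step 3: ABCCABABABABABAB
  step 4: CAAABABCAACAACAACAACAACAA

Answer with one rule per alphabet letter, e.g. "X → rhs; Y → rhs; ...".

A->C, B->AA, C->AB

  step 3 ⇒ step 4: ABCCABABABABABAB ⇒ C·AA·AB·AB·C·AA·C·AA·C·AA·C·AA·C·AA·C·AA
    A ↦ C
    B ↦ AA
    C ↦ AB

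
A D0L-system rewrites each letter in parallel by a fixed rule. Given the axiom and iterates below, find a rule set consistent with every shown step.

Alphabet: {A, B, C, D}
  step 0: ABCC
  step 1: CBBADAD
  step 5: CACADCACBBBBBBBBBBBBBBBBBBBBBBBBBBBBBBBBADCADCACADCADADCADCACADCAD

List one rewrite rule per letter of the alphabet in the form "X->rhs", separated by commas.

  step 0 ⇒ step 1: ABCC ⇒ C·BB·AD·AD
    A ↦ C
    B ↦ BB
    C ↦ AD
    D ↦ AC  (constrained at step 1)

A->C, B->BB, C->AD, D->AC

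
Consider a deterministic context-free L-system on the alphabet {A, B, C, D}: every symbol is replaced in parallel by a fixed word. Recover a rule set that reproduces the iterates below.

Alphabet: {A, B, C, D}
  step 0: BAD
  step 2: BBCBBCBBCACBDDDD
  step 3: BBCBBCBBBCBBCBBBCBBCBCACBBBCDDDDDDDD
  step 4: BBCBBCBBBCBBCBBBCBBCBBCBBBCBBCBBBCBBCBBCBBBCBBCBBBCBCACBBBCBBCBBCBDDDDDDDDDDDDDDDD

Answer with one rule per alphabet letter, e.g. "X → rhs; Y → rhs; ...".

  step 3 ⇒ step 4: BBCBBCBBBCBBCBBBCBBCBCACBBBCDDDDDDDD ⇒ BBC·BBC·B·BBC·BBC·B·BBC·BBC·BBC·B·BBC·BBC·B·BBC·BBC·BBC·B·BBC·BBC·B·BBC·B·CAC·B·BBC·BBC·BBC·B·DD·DD·DD·DD·DD·DD·DD·DD
    A ↦ CAC
    B ↦ BBC
    C ↦ B
    D ↦ DD

A->CAC, B->BBC, C->B, D->DD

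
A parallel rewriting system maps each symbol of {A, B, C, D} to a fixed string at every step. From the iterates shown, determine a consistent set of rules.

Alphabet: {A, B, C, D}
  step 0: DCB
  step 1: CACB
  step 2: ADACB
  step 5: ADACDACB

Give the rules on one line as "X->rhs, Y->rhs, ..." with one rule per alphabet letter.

A->D, B->CB, C->A, D->C

  step 1 ⇒ step 2: CACB ⇒ A·D·A·CB
    A ↦ D
    B ↦ CB
    C ↦ A
  step 0 ⇒ step 1: DCB ⇒ C·A·CB
    D ↦ C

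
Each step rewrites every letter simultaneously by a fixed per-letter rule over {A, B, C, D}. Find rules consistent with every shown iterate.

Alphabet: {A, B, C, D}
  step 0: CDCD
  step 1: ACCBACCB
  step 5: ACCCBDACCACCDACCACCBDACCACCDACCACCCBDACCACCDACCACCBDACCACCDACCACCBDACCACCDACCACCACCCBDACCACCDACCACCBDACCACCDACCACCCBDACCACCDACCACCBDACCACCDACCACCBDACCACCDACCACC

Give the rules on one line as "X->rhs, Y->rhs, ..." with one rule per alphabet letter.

  step 0 ⇒ step 1: CDCD ⇒ ACC·B·ACC·B
    C ↦ ACC
    D ↦ B
    A ↦ D  (constrained at step 1)
    B ↦ C  (constrained at step 1)

A->D, B->C, C->ACC, D->B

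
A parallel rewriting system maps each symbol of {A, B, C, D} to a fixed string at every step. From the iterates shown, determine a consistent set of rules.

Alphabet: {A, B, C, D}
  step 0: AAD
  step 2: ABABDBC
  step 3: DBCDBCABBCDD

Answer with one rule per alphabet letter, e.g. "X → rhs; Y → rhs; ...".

A->D, B->BC, C->DD, D->AB

  step 2 ⇒ step 3: ABABDBC ⇒ D·BC·D·BC·AB·BC·DD
    A ↦ D
    B ↦ BC
    C ↦ DD
    D ↦ AB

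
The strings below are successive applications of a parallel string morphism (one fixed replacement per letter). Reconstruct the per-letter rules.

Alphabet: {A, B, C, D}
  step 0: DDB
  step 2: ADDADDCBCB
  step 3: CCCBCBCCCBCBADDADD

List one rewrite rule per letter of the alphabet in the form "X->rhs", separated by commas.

A->CC, B->DD, C->A, D->CB

  step 2 ⇒ step 3: ADDADDCBCB ⇒ CC·CB·CB·CC·CB·CB·A·DD·A·DD
    A ↦ CC
    B ↦ DD
    C ↦ A
    D ↦ CB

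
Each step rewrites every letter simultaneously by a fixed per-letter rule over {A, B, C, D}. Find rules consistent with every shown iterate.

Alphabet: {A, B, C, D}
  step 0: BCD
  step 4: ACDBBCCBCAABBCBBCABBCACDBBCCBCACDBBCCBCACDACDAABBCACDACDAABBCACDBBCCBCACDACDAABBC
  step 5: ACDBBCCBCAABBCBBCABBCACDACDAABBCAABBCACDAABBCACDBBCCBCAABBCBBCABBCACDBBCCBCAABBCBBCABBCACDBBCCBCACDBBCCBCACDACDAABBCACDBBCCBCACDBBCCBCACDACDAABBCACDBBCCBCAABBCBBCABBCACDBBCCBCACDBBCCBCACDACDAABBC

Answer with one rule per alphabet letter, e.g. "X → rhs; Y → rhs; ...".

A->ACD, B->A, C->BBC, D->CBC

  step 4 ⇒ step 5: ACDBBCCBCAABBCBBCABBCACDBBCCBCACDBBCCBCACDACDAABBCACDACDAABBCACDBBCCBCACDACDAABBC ⇒ ACD·BBC·CBC·A·A·BBC·BBC·A·BBC·ACD·ACD·A·A·BBC·A·A·BBC·ACD·A·A·BBC·ACD·BBC·CBC·A·A·BBC·BBC·A·BBC·ACD·BBC·CBC·A·A·BBC·BBC·A·BBC·ACD·BBC·CBC·ACD·BBC·CBC·ACD·ACD·A·A·BBC·ACD·BBC·CBC·ACD·BBC·CBC·ACD·ACD·A·A·BBC·ACD·BBC·CBC·A·A·BBC·BBC·A·BBC·ACD·BBC·CBC·ACD·BBC·CBC·ACD·ACD·A·A·BBC
    A ↦ ACD
    B ↦ A
    C ↦ BBC
    D ↦ CBC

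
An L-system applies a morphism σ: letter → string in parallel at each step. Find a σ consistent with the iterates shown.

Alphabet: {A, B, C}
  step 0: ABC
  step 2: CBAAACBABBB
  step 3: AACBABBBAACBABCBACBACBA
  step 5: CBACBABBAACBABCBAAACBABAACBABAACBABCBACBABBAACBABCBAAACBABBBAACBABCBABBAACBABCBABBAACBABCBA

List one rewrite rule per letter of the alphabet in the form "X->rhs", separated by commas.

  step 2 ⇒ step 3: CBAAACBABBB ⇒ AA·CBA·B·B·B·AA·CBA·B·CBA·CBA·CBA
    A ↦ B
    B ↦ CBA
    C ↦ AA

A->B, B->CBA, C->AA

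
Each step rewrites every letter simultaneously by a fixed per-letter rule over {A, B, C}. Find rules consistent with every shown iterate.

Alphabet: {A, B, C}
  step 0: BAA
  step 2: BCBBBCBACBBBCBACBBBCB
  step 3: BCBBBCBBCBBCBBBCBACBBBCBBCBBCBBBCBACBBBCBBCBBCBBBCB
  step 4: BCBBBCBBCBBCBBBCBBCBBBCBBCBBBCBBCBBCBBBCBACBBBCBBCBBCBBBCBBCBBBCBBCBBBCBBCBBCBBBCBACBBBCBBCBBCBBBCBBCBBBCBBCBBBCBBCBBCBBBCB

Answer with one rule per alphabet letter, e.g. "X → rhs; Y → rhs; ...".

  step 3 ⇒ step 4: BCBBBCBBCBBCBBBCBACBBBCBBCBBCBBBCBACBBBCBBCBBCBBBCB ⇒ BCB·B·BCB·BCB·BCB·B·BCB·BCB·B·BCB·BCB·B·BCB·BCB·BCB·B·BCB·ACB·B·BCB·BCB·BCB·B·BCB·BCB·B·BCB·BCB·B·BCB·BCB·BCB·B·BCB·ACB·B·BCB·BCB·BCB·B·BCB·BCB·B·BCB·BCB·B·BCB·BCB·BCB·B·BCB
    A ↦ ACB
    B ↦ BCB
    C ↦ B

A->ACB, B->BCB, C->B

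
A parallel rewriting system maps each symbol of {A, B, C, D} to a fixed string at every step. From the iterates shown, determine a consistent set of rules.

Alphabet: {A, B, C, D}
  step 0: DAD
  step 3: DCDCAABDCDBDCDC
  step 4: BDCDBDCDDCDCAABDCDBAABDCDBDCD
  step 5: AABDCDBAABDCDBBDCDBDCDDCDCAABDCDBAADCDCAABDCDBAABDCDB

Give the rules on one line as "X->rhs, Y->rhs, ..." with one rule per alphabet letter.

  step 4 ⇒ step 5: BDCDBDCDDCDCAABDCDBAABDCDBDCD ⇒ AA·B·DCD·B·AA·B·DCD·B·B·DCD·B·DCD·DC·DC·AA·B·DCD·B·AA·DC·DC·AA·B·DCD·B·AA·B·DCD·B
    A ↦ DC
    B ↦ AA
    C ↦ DCD
    D ↦ B

A->DC, B->AA, C->DCD, D->B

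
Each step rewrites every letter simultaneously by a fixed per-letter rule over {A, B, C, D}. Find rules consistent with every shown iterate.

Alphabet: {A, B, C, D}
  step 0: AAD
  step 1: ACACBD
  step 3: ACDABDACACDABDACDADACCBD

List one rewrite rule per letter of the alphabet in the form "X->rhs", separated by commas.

A->AC, B->CC, C->DA, D->BD

  step 0 ⇒ step 1: AAD ⇒ AC·AC·BD
    A ↦ AC
    D ↦ BD
    B ↦ CC  (constrained at step 1)
    C ↦ DA  (constrained at step 1)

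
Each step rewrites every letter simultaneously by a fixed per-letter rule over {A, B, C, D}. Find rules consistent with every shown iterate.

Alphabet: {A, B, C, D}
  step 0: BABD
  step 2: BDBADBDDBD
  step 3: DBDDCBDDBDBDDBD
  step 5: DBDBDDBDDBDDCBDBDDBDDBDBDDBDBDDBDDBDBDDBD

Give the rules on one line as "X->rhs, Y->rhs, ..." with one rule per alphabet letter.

A->C, B->D, C->BAD, D->BD

  step 2 ⇒ step 3: BDBADBDDBD ⇒ D·BD·D·C·BD·D·BD·BD·D·BD
    A ↦ C
    B ↦ D
    D ↦ BD
    C ↦ BAD  (constrained at step 3)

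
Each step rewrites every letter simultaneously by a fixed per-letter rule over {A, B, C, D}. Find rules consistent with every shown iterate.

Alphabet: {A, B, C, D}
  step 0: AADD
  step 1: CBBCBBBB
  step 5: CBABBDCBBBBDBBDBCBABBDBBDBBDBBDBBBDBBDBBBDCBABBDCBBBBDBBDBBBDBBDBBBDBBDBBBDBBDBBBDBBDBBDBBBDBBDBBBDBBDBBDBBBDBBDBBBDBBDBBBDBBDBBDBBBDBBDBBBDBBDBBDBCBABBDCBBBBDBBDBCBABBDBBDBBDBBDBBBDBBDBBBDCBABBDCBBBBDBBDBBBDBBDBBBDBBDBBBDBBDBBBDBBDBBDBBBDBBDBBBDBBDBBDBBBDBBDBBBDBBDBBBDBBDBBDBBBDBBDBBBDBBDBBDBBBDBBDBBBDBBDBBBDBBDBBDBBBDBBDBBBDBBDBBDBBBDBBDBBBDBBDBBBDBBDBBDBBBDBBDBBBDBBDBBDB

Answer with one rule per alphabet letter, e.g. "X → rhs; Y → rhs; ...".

A->CBB, B->BBD, C->CBA, D->B

  step 0 ⇒ step 1: AADD ⇒ CBB·CBB·B·B
    A ↦ CBB
    D ↦ B
    B ↦ BBD  (constrained at step 1)
    C ↦ CBA  (constrained at step 1)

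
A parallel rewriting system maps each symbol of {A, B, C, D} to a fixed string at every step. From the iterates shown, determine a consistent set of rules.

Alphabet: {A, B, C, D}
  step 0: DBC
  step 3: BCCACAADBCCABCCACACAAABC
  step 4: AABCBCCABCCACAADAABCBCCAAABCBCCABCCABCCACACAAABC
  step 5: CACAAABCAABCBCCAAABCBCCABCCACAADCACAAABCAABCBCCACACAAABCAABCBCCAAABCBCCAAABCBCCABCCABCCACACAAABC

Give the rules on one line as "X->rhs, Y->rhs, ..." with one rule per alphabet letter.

  step 4 ⇒ step 5: AABCBCCABCCACAADAABCBCCAAABCBCCABCCABCCACACAAABC ⇒ CA·CA·AA·BC·AA·BC·BC·CA·AA·BC·BC·CA·BC·CA·CA·AD·CA·CA·AA·BC·AA·BC·BC·CA·CA·CA·AA·BC·AA·BC·BC·CA·AA·BC·BC·CA·AA·BC·BC·CA·BC·CA·BC·CA·CA·CA·AA·BC
    A ↦ CA
    B ↦ AA
    C ↦ BC
    D ↦ AD

A->CA, B->AA, C->BC, D->AD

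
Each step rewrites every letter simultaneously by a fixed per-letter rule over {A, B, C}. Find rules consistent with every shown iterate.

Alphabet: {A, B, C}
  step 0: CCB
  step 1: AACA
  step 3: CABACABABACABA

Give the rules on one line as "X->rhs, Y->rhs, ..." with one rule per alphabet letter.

A->BA, B->CA, C->A

  step 0 ⇒ step 1: CCB ⇒ A·A·CA
    B ↦ CA
    C ↦ A
    A ↦ BA  (constrained at step 1)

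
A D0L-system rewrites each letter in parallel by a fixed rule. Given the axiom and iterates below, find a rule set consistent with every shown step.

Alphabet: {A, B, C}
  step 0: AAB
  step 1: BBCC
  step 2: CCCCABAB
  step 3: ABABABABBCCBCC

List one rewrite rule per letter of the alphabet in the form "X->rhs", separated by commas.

  step 2 ⇒ step 3: CCCCABAB ⇒ AB·AB·AB·AB·B·CC·B·CC
    A ↦ B
    B ↦ CC
    C ↦ AB

A->B, B->CC, C->AB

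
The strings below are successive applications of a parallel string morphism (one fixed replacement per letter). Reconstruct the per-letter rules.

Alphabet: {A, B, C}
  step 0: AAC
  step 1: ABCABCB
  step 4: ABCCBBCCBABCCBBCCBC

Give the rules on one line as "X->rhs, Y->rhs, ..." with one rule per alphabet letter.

A->ABC, B->C, C->B

  step 0 ⇒ step 1: AAC ⇒ ABC·ABC·B
    A ↦ ABC
    C ↦ B
    B ↦ C  (constrained at step 1)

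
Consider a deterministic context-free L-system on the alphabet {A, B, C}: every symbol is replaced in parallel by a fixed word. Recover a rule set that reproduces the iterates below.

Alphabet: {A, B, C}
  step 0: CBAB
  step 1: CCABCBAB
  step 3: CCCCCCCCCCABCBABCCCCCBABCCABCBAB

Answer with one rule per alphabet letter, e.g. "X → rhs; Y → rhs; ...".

A->CB, B->AB, C->CC

  step 0 ⇒ step 1: CBAB ⇒ CC·AB·CB·AB
    A ↦ CB
    B ↦ AB
    C ↦ CC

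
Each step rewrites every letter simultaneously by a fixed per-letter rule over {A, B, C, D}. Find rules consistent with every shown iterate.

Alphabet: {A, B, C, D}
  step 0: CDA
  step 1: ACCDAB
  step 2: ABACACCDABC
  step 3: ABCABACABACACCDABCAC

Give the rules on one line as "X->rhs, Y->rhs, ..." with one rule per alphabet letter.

  step 2 ⇒ step 3: ABACACCDABC ⇒ AB·C·AB·AC·AB·AC·AC·CD·AB·C·AC
    A ↦ AB
    B ↦ C
    C ↦ AC
    D ↦ CD

A->AB, B->C, C->AC, D->CD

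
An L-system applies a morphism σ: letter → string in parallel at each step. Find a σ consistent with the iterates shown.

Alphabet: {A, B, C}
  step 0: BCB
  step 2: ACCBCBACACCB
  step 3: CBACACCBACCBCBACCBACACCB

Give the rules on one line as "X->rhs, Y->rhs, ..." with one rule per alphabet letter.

  step 2 ⇒ step 3: ACCBCBACACCB ⇒ CB·AC·AC·CB·AC·CB·CB·AC·CB·AC·AC·CB
    A ↦ CB
    B ↦ CB
    C ↦ AC

A->CB, B->CB, C->AC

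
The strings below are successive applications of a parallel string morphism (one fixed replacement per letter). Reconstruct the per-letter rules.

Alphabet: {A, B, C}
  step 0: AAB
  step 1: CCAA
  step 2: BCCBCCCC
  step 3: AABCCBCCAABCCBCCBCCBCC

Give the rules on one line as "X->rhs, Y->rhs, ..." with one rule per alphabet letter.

A->C, B->AA, C->BCC

  step 2 ⇒ step 3: BCCBCCCC ⇒ AA·BCC·BCC·AA·BCC·BCC·BCC·BCC
    B ↦ AA
    C ↦ BCC
  step 0 ⇒ step 1: AAB ⇒ C·C·AA
    A ↦ C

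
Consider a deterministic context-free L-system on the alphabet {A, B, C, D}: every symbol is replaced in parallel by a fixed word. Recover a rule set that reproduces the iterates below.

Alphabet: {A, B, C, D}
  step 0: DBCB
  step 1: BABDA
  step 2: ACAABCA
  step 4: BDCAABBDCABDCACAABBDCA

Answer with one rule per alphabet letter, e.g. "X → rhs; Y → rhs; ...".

  step 1 ⇒ step 2: BABDA ⇒ A·CA·A·B·CA
    A ↦ CA
    B ↦ A
    D ↦ B
  step 0 ⇒ step 1: DBCB ⇒ B·A·BD·A
    C ↦ BD

A->CA, B->A, C->BD, D->B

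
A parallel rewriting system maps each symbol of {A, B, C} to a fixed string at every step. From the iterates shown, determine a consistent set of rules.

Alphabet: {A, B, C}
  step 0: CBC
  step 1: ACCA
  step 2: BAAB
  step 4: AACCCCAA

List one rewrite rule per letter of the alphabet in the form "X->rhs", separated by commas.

A->B, B->CC, C->A

  step 1 ⇒ step 2: ACCA ⇒ B·A·A·B
    A ↦ B
    C ↦ A
  step 0 ⇒ step 1: CBC ⇒ A·CC·A
    B ↦ CC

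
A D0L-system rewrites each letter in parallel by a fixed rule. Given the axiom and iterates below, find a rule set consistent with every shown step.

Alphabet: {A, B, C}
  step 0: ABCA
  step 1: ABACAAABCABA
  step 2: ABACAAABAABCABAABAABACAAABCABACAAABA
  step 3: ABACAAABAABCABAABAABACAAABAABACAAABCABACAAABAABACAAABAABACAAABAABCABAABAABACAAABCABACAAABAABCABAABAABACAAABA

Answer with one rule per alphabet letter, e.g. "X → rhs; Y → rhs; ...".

A->ABA, B->CAA, C->ABC

  step 2 ⇒ step 3: ABACAAABAABCABAABAABACAAABCABACAAABA ⇒ ABA·CAA·ABA·ABC·ABA·ABA·ABA·CAA·ABA·ABA·CAA·ABC·ABA·CAA·ABA·ABA·CAA·ABA·ABA·CAA·ABA·ABC·ABA·ABA·ABA·CAA·ABC·ABA·CAA·ABA·ABC·ABA·ABA·ABA·CAA·ABA
    A ↦ ABA
    B ↦ CAA
    C ↦ ABC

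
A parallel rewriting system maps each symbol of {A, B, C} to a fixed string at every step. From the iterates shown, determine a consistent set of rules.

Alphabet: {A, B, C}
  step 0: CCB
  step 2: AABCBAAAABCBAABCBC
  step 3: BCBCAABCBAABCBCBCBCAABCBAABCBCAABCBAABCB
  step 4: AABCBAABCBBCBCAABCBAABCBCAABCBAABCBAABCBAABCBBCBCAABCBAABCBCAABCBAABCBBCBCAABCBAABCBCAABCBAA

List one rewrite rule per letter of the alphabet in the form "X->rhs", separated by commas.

A->BC, B->AA, C->BCB

  step 3 ⇒ step 4: BCBCAABCBAABCBCBCBCAABCBAABCBCAABCBAABCB ⇒ AA·BCB·AA·BCB·BC·BC·AA·BCB·AA·BC·BC·AA·BCB·AA·BCB·AA·BCB·AA·BCB·BC·BC·AA·BCB·AA·BC·BC·AA·BCB·AA·BCB·BC·BC·AA·BCB·AA·BC·BC·AA·BCB·AA
    A ↦ BC
    B ↦ AA
    C ↦ BCB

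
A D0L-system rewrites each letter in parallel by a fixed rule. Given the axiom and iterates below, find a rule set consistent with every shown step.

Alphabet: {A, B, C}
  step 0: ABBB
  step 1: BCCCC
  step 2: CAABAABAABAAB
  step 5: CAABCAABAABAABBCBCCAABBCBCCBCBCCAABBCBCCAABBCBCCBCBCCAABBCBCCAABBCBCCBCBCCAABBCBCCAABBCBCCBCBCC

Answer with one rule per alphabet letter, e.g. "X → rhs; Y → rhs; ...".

  step 1 ⇒ step 2: BCCCC ⇒ C·AAB·AAB·AAB·AAB
    B ↦ C
    C ↦ AAB
  step 0 ⇒ step 1: ABBB ⇒ BC·C·C·C
    A ↦ BC

A->BC, B->C, C->AAB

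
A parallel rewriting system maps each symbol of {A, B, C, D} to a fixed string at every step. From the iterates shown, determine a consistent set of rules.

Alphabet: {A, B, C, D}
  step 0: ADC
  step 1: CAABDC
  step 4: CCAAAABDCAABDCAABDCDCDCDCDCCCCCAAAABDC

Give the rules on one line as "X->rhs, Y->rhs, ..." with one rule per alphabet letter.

  step 0 ⇒ step 1: ADC ⇒ C·AAB·DC
    A ↦ C
    C ↦ DC
    D ↦ AAB
    B ↦ AA  (constrained at step 1)

A->C, B->AA, C->DC, D->AAB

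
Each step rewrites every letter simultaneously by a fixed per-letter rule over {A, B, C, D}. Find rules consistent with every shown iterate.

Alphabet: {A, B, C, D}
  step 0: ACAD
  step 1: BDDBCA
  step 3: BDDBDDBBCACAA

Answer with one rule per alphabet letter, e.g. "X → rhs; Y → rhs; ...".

  step 0 ⇒ step 1: ACAD ⇒ B·DD·B·CA
    A ↦ B
    C ↦ DD
    D ↦ CA
    B ↦ A  (constrained at step 1)

A->B, B->A, C->DD, D->CA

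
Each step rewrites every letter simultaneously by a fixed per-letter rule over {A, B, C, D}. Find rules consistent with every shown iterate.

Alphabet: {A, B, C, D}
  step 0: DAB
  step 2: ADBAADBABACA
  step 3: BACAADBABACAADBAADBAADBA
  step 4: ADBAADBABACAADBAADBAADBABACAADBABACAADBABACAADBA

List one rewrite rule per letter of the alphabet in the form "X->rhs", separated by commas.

  step 3 ⇒ step 4: BACAADBABACAADBAADBAADBA ⇒ AD·BA·AD·BA·BA·CA·AD·BA·AD·BA·AD·BA·BA·CA·AD·BA·BA·CA·AD·BA·BA·CA·AD·BA
    A ↦ BA
    B ↦ AD
    C ↦ AD
    D ↦ CA

A->BA, B->AD, C->AD, D->CA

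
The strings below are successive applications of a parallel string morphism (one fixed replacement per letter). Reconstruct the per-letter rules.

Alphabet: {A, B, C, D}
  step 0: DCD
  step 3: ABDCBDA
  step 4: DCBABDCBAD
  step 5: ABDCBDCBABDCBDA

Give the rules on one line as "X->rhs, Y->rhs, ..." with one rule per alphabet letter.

A->D, B->CB, C->BD, D->A

  step 4 ⇒ step 5: DCBABDCBAD ⇒ A·BD·CB·D·CB·A·BD·CB·D·A
    A ↦ D
    B ↦ CB
    C ↦ BD
    D ↦ A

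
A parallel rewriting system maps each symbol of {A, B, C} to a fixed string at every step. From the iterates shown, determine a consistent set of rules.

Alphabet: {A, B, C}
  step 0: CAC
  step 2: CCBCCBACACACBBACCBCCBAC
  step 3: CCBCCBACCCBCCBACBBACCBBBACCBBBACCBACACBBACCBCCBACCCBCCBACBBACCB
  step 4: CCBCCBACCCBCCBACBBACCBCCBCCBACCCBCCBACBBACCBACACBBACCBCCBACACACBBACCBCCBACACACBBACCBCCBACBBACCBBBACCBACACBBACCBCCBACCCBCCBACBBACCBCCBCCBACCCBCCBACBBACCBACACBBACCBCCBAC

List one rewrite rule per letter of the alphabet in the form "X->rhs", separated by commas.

  step 3 ⇒ step 4: CCBCCBACCCBCCBACBBACCBBBACCBBBACCBACACBBACCBCCBACCCBCCBACBBACCB ⇒ CCB·CCB·AC·CCB·CCB·AC·BBA·CCB·CCB·CCB·AC·CCB·CCB·AC·BBA·CCB·AC·AC·BBA·CCB·CCB·AC·AC·AC·BBA·CCB·CCB·AC·AC·AC·BBA·CCB·CCB·AC·BBA·CCB·BBA·CCB·AC·AC·BBA·CCB·CCB·AC·CCB·CCB·AC·BBA·CCB·CCB·CCB·AC·CCB·CCB·AC·BBA·CCB·AC·AC·BBA·CCB·CCB·AC
    A ↦ BBA
    B ↦ AC
    C ↦ CCB

A->BBA, B->AC, C->CCB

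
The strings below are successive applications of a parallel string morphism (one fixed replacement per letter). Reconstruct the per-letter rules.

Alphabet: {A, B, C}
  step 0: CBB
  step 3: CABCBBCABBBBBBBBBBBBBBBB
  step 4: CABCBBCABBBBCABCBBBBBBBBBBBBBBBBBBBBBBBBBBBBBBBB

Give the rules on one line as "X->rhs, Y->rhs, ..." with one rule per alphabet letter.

A->BC, B->BB, C->CA

  step 3 ⇒ step 4: CABCBBCABBBBBBBBBBBBBBBB ⇒ CA·BC·BB·CA·BB·BB·CA·BC·BB·BB·BB·BB·BB·BB·BB·BB·BB·BB·BB·BB·BB·BB·BB·BB
    A ↦ BC
    B ↦ BB
    C ↦ CA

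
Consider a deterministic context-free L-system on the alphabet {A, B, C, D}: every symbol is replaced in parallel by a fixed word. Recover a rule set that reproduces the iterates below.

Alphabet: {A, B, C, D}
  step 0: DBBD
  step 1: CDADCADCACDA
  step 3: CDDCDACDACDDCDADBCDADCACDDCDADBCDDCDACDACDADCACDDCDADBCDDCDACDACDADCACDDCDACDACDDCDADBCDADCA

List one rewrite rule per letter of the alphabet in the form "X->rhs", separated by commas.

A->DB, B->DCA, C->CDD, D->CDA

  step 0 ⇒ step 1: DBBD ⇒ CDA·DCA·DCA·CDA
    B ↦ DCA
    D ↦ CDA
    A ↦ DB  (constrained at step 1)
    C ↦ CDD  (constrained at step 1)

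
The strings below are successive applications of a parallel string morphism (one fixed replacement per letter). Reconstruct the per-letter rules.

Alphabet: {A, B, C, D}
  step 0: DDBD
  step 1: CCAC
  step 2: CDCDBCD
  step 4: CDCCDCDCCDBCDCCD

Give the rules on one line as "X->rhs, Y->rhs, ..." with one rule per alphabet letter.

A->B, B->A, C->CD, D->C

  step 1 ⇒ step 2: CCAC ⇒ CD·CD·B·CD
    A ↦ B
    C ↦ CD
  step 0 ⇒ step 1: DDBD ⇒ C·C·A·C
    B ↦ A
  step 0 ⇒ step 1: DDBD ⇒ C·C·A·C
    D ↦ C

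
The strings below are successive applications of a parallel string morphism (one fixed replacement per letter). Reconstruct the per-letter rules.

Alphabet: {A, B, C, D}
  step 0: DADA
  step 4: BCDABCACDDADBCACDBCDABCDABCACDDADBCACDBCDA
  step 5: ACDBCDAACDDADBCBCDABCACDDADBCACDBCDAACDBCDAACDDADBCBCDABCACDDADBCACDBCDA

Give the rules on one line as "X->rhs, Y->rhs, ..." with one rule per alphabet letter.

A->DA, B->AC, C->D, D->BC

  step 4 ⇒ step 5: BCDABCACDDADBCACDBCDABCDABCACDDADBCACDBCDA ⇒ AC·D·BC·DA·AC·D·DA·D·BC·BC·DA·BC·AC·D·DA·D·BC·AC·D·BC·DA·AC·D·BC·DA·AC·D·DA·D·BC·BC·DA·BC·AC·D·DA·D·BC·AC·D·BC·DA
    A ↦ DA
    B ↦ AC
    C ↦ D
    D ↦ BC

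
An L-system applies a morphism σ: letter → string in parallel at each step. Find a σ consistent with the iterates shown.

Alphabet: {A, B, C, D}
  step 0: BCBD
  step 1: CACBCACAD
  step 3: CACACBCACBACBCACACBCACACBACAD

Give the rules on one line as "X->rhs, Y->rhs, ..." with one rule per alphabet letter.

  step 0 ⇒ step 1: BCBD ⇒ CAC·B·CAC·AD
    B ↦ CAC
    C ↦ B
    D ↦ AD
    A ↦ AC  (constrained at step 1)

A->AC, B->CAC, C->B, D->AD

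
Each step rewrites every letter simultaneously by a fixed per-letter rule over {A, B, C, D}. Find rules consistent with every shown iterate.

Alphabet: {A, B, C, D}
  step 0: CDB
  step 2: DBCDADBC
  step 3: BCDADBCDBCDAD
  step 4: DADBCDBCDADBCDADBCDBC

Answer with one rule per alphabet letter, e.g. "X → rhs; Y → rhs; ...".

A->D, B->D, C->AD, D->BC

  step 3 ⇒ step 4: BCDADBCDBCDAD ⇒ D·AD·BC·D·BC·D·AD·BC·D·AD·BC·D·BC
    A ↦ D
    B ↦ D
    C ↦ AD
    D ↦ BC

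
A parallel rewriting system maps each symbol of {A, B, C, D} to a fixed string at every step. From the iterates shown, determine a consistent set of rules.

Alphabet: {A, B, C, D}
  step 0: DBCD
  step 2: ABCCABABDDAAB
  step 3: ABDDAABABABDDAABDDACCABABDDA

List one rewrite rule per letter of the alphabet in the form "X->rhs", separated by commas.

  step 2 ⇒ step 3: ABCCABABDDAAB ⇒ AB·DDA·AB·AB·AB·DDA·AB·DDA·C·C·AB·AB·DDA
    A ↦ AB
    B ↦ DDA
    C ↦ AB
    D ↦ C

A->AB, B->DDA, C->AB, D->C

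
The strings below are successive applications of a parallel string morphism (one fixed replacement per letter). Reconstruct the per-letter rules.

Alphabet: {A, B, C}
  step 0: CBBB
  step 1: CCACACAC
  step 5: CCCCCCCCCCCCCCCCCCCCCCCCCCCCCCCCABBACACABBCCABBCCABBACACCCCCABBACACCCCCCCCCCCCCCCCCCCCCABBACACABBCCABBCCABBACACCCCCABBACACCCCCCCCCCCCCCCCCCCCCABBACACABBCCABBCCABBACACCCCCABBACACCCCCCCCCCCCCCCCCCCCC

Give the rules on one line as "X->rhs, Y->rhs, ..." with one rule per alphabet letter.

A->ABB, B->AC, C->CC

  step 0 ⇒ step 1: CBBB ⇒ CC·AC·AC·AC
    B ↦ AC
    C ↦ CC
    A ↦ ABB  (constrained at step 1)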